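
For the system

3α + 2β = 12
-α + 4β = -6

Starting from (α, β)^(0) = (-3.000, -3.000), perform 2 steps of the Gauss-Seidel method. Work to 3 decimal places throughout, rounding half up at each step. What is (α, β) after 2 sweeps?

Iteration 1:
  α = (12 - (2)·-3.000) / (3) = 6.000
  β = (-6 - (-1)·6.000) / (4) = 0.000
Iteration 2:
  α = (12 - (2)·0.000) / (3) = 4.000
  β = (-6 - (-1)·4.000) / (4) = -0.500

(4.000, -0.500)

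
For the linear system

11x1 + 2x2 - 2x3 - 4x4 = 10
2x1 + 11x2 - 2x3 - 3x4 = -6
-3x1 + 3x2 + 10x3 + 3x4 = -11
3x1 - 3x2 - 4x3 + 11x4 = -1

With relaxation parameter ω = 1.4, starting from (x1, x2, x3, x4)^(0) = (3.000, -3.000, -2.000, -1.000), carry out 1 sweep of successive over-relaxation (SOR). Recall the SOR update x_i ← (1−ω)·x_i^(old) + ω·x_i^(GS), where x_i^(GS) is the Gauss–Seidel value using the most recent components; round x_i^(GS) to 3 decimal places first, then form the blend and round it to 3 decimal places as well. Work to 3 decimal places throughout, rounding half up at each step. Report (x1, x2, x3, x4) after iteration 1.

Iteration 1:
  x1: GS value = (10 - (2)·-3.000 - (-2)·-2.000 - (-4)·-1.000) / (11) = 0.727;  x1 ← (1−ω)·3.000 + ω·0.727 = -0.182
  x2: GS value = (-6 - (2)·-0.182 - (-2)·-2.000 - (-3)·-1.000) / (11) = -1.149;  x2 ← (1−ω)·-3.000 + ω·-1.149 = -0.409
  x3: GS value = (-11 - (-3)·-0.182 - (3)·-0.409 - (3)·-1.000) / (10) = -0.732;  x3 ← (1−ω)·-2.000 + ω·-0.732 = -0.225
  x4: GS value = (-1 - (3)·-0.182 - (-3)·-0.409 - (-4)·-0.225) / (11) = -0.235;  x4 ← (1−ω)·-1.000 + ω·-0.235 = 0.071

(-0.182, -0.409, -0.225, 0.071)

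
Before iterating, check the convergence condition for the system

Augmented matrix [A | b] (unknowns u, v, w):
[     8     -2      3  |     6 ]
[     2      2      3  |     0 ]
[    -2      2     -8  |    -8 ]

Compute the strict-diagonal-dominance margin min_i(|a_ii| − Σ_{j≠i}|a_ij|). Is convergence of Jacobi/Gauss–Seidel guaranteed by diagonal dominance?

-3

row 1: |8| − (2+3) = 3
row 2: |2| − (2+3) = -3
row 3: |-8| − (2+2) = 4
minimum over rows = -3 → not strictly diagonally dominant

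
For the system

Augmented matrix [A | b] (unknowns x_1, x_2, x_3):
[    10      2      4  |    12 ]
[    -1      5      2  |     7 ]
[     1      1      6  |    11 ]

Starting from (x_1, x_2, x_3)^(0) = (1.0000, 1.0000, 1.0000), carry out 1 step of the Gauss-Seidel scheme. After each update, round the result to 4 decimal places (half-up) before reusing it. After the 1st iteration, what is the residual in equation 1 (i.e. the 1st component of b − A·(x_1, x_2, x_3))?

-2.4268

Iteration 1:
  x_1 = (12 - (2)·1.0000 - (4)·1.0000) / (10) = 0.6000
  x_2 = (7 - (-1)·0.6000 - (2)·1.0000) / (5) = 1.1200
  x_3 = (11 - (1)·0.6000 - (1)·1.1200) / (6) = 1.5467
Residual b − A·x = (-2.4268, -1.0934, -0.0002)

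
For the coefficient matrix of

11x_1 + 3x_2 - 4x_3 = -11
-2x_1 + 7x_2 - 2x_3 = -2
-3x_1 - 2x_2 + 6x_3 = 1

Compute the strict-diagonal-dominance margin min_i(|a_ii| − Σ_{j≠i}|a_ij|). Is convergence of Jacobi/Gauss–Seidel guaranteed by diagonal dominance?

row 1: |11| − (3+4) = 4
row 2: |7| − (2+2) = 3
row 3: |6| − (3+2) = 1
minimum over rows = 1 → strictly diagonally dominant (convergence guaranteed)

1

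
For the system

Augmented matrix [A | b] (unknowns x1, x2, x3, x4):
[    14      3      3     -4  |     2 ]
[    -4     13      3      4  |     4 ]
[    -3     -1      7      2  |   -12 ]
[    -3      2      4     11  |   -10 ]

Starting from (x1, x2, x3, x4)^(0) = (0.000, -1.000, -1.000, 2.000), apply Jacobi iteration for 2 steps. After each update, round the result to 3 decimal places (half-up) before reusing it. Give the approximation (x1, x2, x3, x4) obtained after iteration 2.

(0.576, 1.332, -1.131, 0.300)

Iteration 1:
  x1 = (2 - (3)·-1.000 - (3)·-1.000 - (-4)·2.000) / (14) = 1.143
  x2 = (4 - (-4)·0.000 - (3)·-1.000 - (4)·2.000) / (13) = -0.077
  x3 = (-12 - (-3)·0.000 - (-1)·-1.000 - (2)·2.000) / (7) = -2.429
  x4 = (-10 - (-3)·0.000 - (2)·-1.000 - (4)·-1.000) / (11) = -0.364
Iteration 2:
  x1 = (2 - (3)·-0.077 - (3)·-2.429 - (-4)·-0.364) / (14) = 0.576
  x2 = (4 - (-4)·1.143 - (3)·-2.429 - (4)·-0.364) / (13) = 1.332
  x3 = (-12 - (-3)·1.143 - (-1)·-0.077 - (2)·-0.364) / (7) = -1.131
  x4 = (-10 - (-3)·1.143 - (2)·-0.077 - (4)·-2.429) / (11) = 0.300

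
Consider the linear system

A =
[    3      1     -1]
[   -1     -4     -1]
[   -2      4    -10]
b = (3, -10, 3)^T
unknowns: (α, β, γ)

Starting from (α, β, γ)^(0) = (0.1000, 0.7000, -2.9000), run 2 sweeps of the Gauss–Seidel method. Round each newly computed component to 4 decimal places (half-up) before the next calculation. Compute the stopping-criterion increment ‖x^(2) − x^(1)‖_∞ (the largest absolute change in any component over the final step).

1.1021

Iteration 1:
  α = (3 - (1)·0.7000 - (-1)·-2.9000) / (3) = -0.2000
  β = (-10 - (-1)·-0.2000 - (-1)·-2.9000) / (-4) = 3.2750
  γ = (3 - (-2)·-0.2000 - (4)·3.2750) / (-10) = 1.0500
Iteration 2:
  α = (3 - (1)·3.2750 - (-1)·1.0500) / (3) = 0.2583
  β = (-10 - (-1)·0.2583 - (-1)·1.0500) / (-4) = 2.1729
  γ = (3 - (-2)·0.2583 - (4)·2.1729) / (-10) = 0.5175
Change: (0.4583, -1.1021, -0.5325) → max |·| = 1.1021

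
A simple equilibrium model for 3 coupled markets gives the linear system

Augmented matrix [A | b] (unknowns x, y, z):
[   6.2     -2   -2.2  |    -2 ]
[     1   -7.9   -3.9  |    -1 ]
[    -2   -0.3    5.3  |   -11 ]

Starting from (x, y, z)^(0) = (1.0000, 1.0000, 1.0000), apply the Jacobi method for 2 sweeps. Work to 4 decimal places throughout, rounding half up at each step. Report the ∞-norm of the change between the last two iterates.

1.3374

Iteration 1:
  x = (-2 - (-2)·1.0000 - (-2.2)·1.0000) / (6.2) = 0.3548
  y = (-1 - (1)·1.0000 - (-3.9)·1.0000) / (-7.9) = -0.2405
  z = (-11 - (-2)·1.0000 - (-0.3)·1.0000) / (5.3) = -1.6415
Iteration 2:
  x = (-2 - (-2)·-0.2405 - (-2.2)·-1.6415) / (6.2) = -0.9826
  y = (-1 - (1)·0.3548 - (-3.9)·-1.6415) / (-7.9) = 0.9819
  z = (-11 - (-2)·0.3548 - (-0.3)·-0.2405) / (5.3) = -1.9552
Change: (-1.3374, 1.2224, -0.3137) → max |·| = 1.3374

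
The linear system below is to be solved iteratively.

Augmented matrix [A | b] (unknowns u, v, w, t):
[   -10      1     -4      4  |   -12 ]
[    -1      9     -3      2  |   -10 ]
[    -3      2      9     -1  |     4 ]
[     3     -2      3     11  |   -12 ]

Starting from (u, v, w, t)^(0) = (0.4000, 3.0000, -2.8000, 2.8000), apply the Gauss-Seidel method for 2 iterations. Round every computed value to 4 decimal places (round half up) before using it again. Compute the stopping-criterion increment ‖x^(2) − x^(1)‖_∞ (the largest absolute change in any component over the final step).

Iteration 1:
  u = (-12 - (1)·3.0000 - (-4)·-2.8000 - (4)·2.8000) / (-10) = 3.7400
  v = (-10 - (-1)·3.7400 - (-3)·-2.8000 - (2)·2.8000) / (9) = -2.2511
  w = (4 - (-3)·3.7400 - (2)·-2.2511 - (-1)·2.8000) / (9) = 2.5025
  t = (-12 - (3)·3.7400 - (-2)·-2.2511 - (3)·2.5025) / (11) = -3.2027
Iteration 2:
  u = (-12 - (1)·-2.2511 - (-4)·2.5025 - (4)·-3.2027) / (-10) = -1.3072
  v = (-10 - (-1)·-1.3072 - (-3)·2.5025 - (2)·-3.2027) / (9) = 0.2895
  w = (4 - (-3)·-1.3072 - (2)·0.2895 - (-1)·-3.2027) / (9) = -0.4115
  t = (-12 - (3)·-1.3072 - (-2)·0.2895 - (3)·-0.4115) / (11) = -0.5695
Change: (-5.0472, 2.5406, -2.9140, 2.6332) → max |·| = 5.0472

5.0472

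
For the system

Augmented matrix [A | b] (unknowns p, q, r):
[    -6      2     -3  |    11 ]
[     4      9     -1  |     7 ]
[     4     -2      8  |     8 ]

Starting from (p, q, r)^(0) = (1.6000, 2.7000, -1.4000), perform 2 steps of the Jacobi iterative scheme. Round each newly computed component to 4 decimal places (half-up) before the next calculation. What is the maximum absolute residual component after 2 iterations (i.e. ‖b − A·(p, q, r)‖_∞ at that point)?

10.4042

Iteration 1:
  p = (11 - (2)·2.7000 - (-3)·-1.4000) / (-6) = -0.2333
  q = (7 - (4)·1.6000 - (-1)·-1.4000) / (9) = -0.0889
  r = (8 - (4)·1.6000 - (-2)·2.7000) / (8) = 0.8750
Iteration 2:
  p = (11 - (2)·-0.0889 - (-3)·0.8750) / (-6) = -2.3005
  q = (7 - (4)·-0.2333 - (-1)·0.8750) / (9) = 0.9787
  r = (8 - (4)·-0.2333 - (-2)·-0.0889) / (8) = 1.0944
Residual b − A·x = (-1.4772, 8.4881, 10.4042); ∞-norm = 10.4042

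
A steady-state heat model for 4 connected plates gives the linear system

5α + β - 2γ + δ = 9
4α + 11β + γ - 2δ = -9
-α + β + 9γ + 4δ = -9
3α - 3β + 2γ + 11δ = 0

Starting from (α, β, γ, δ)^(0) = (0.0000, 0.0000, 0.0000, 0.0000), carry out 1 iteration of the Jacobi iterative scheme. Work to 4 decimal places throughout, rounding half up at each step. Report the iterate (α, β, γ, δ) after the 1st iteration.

(1.8000, -0.8182, -1.0000, 0.0000)

Iteration 1:
  α = (9 - (1)·0.0000 - (-2)·0.0000 - (1)·0.0000) / (5) = 1.8000
  β = (-9 - (4)·0.0000 - (1)·0.0000 - (-2)·0.0000) / (11) = -0.8182
  γ = (-9 - (-1)·0.0000 - (1)·0.0000 - (4)·0.0000) / (9) = -1.0000
  δ = (0 - (3)·0.0000 - (-3)·0.0000 - (2)·0.0000) / (11) = 0.0000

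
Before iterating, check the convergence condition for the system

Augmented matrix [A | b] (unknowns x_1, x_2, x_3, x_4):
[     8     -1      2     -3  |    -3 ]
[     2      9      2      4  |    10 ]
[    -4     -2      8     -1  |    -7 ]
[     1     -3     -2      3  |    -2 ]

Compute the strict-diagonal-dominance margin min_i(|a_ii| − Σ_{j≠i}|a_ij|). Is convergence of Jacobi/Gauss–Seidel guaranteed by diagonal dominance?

row 1: |8| − (1+2+3) = 2
row 2: |9| − (2+2+4) = 1
row 3: |8| − (4+2+1) = 1
row 4: |3| − (1+3+2) = -3
minimum over rows = -3 → not strictly diagonally dominant

-3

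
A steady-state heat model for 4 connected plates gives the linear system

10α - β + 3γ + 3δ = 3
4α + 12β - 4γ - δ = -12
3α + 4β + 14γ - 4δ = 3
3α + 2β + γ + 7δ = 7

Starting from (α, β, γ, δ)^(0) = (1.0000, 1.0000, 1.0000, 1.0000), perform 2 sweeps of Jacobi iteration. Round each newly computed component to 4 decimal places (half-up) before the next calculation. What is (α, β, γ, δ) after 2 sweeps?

Iteration 1:
  α = (3 - (-1)·1.0000 - (3)·1.0000 - (3)·1.0000) / (10) = -0.2000
  β = (-12 - (4)·1.0000 - (-4)·1.0000 - (-1)·1.0000) / (12) = -0.9167
  γ = (3 - (3)·1.0000 - (4)·1.0000 - (-4)·1.0000) / (14) = 0.0000
  δ = (7 - (3)·1.0000 - (2)·1.0000 - (1)·1.0000) / (7) = 0.1429
Iteration 2:
  α = (3 - (-1)·-0.9167 - (3)·0.0000 - (3)·0.1429) / (10) = 0.1655
  β = (-12 - (4)·-0.2000 - (-4)·0.0000 - (-1)·0.1429) / (12) = -0.9214
  γ = (3 - (3)·-0.2000 - (4)·-0.9167 - (-4)·0.1429) / (14) = 0.5599
  δ = (7 - (3)·-0.2000 - (2)·-0.9167 - (1)·0.0000) / (7) = 1.3476

(0.1655, -0.9214, 0.5599, 1.3476)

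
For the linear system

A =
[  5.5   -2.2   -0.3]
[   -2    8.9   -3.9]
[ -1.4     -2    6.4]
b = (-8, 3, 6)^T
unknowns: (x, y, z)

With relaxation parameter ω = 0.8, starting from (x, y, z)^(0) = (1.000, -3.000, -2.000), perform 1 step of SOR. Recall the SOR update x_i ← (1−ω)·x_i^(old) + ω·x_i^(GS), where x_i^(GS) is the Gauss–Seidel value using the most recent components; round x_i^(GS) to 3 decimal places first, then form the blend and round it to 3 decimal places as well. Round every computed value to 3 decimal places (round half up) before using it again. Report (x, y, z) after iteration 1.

(-2.011, -1.393, -0.350)

Iteration 1:
  x: GS value = (-8 - (-2.2)·-3.000 - (-0.3)·-2.000) / (5.5) = -2.764;  x ← (1−ω)·1.000 + ω·-2.764 = -2.011
  y: GS value = (3 - (-2)·-2.011 - (-3.9)·-2.000) / (8.9) = -0.991;  y ← (1−ω)·-3.000 + ω·-0.991 = -1.393
  z: GS value = (6 - (-1.4)·-2.011 - (-2)·-1.393) / (6.4) = 0.062;  z ← (1−ω)·-2.000 + ω·0.062 = -0.350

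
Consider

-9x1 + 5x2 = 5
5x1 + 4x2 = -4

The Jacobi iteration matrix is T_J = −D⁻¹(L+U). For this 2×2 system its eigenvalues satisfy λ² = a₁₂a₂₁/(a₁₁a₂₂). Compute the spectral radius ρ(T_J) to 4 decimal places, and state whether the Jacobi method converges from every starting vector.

a₁₂a₂₁/(a₁₁a₂₂) = (5)·(5) / ((-9)·(4)) = -0.694444
ρ = √|-0.694444| = √0.694444 = 0.8333
ρ < 1, so Jacobi converges

0.8333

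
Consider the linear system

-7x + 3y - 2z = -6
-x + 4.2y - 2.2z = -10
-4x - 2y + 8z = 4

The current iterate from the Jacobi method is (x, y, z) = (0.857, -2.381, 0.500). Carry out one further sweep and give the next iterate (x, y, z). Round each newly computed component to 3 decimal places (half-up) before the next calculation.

(-0.306, -1.915, 0.333)

One sweep:
  x = (-6 - (3)·-2.381 - (-2)·0.500) / (-7) = -0.306
  y = (-10 - (-1)·0.857 - (-2.2)·0.500) / (4.2) = -1.915
  z = (4 - (-4)·0.857 - (-2)·-2.381) / (8) = 0.333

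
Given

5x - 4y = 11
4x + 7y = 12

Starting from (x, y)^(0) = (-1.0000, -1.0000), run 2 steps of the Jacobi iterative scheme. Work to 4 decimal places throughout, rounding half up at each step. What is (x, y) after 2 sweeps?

Iteration 1:
  x = (11 - (-4)·-1.0000) / (5) = 1.4000
  y = (12 - (4)·-1.0000) / (7) = 2.2857
Iteration 2:
  x = (11 - (-4)·2.2857) / (5) = 4.0286
  y = (12 - (4)·1.4000) / (7) = 0.9143

(4.0286, 0.9143)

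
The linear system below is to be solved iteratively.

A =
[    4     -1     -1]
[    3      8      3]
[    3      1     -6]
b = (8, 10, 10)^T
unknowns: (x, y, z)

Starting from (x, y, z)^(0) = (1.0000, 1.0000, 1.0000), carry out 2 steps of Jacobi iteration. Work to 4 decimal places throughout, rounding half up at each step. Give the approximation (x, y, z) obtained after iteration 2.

(1.8750, 0.6875, -0.3333)

Iteration 1:
  x = (8 - (-1)·1.0000 - (-1)·1.0000) / (4) = 2.5000
  y = (10 - (3)·1.0000 - (3)·1.0000) / (8) = 0.5000
  z = (10 - (3)·1.0000 - (1)·1.0000) / (-6) = -1.0000
Iteration 2:
  x = (8 - (-1)·0.5000 - (-1)·-1.0000) / (4) = 1.8750
  y = (10 - (3)·2.5000 - (3)·-1.0000) / (8) = 0.6875
  z = (10 - (3)·2.5000 - (1)·0.5000) / (-6) = -0.3333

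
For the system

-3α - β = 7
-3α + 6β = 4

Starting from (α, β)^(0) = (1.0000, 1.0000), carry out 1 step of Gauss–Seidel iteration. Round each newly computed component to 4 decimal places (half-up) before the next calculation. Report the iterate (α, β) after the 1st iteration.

(-2.6667, -0.6667)

Iteration 1:
  α = (7 - (-1)·1.0000) / (-3) = -2.6667
  β = (4 - (-3)·-2.6667) / (6) = -0.6667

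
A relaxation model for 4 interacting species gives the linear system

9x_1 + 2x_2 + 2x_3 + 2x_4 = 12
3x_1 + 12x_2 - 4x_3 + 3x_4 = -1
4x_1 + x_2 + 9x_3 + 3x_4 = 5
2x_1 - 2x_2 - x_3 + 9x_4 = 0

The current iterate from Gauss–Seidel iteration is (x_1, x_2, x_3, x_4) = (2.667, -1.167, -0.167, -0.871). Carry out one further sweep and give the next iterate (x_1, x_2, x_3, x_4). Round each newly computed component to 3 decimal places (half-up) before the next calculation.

One sweep:
  x_1 = (12 - (2)·-1.167 - (2)·-0.167 - (2)·-0.871) / (9) = 1.823
  x_2 = (-1 - (3)·1.823 - (-4)·-0.167 - (3)·-0.871) / (12) = -0.377
  x_3 = (5 - (4)·1.823 - (1)·-0.377 - (3)·-0.871) / (9) = 0.078
  x_4 = (0 - (2)·1.823 - (-2)·-0.377 - (-1)·0.078) / (9) = -0.480

(1.823, -0.377, 0.078, -0.480)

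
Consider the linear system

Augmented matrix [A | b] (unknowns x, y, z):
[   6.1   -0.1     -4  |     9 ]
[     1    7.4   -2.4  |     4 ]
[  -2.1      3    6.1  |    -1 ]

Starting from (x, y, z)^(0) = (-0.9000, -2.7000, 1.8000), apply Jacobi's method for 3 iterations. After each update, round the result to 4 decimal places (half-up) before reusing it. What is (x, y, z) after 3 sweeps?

Iteration 1:
  x = (9 - (-0.1)·-2.7000 - (-4)·1.8000) / (6.1) = 2.6115
  y = (4 - (1)·-0.9000 - (-2.4)·1.8000) / (7.4) = 1.2459
  z = (-1 - (-2.1)·-0.9000 - (3)·-2.7000) / (6.1) = 0.8541
Iteration 2:
  x = (9 - (-0.1)·1.2459 - (-4)·0.8541) / (6.1) = 2.0559
  y = (4 - (1)·2.6115 - (-2.4)·0.8541) / (7.4) = 0.4646
  z = (-1 - (-2.1)·2.6115 - (3)·1.2459) / (6.1) = 0.1224
Iteration 3:
  x = (9 - (-0.1)·0.4646 - (-4)·0.1224) / (6.1) = 1.5633
  y = (4 - (1)·2.0559 - (-2.4)·0.1224) / (7.4) = 0.3024
  z = (-1 - (-2.1)·2.0559 - (3)·0.4646) / (6.1) = 0.3153

(1.5633, 0.3024, 0.3153)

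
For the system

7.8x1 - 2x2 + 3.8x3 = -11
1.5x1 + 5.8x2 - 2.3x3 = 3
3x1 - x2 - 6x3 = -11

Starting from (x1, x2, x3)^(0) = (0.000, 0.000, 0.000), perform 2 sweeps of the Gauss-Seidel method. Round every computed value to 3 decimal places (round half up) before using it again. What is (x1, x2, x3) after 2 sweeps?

Iteration 1:
  x1 = (-11 - (-2)·0.000 - (3.8)·0.000) / (7.8) = -1.410
  x2 = (3 - (1.5)·-1.410 - (-2.3)·0.000) / (5.8) = 0.882
  x3 = (-11 - (3)·-1.410 - (-1)·0.882) / (-6) = 0.981
Iteration 2:
  x1 = (-11 - (-2)·0.882 - (3.8)·0.981) / (7.8) = -1.662
  x2 = (3 - (1.5)·-1.662 - (-2.3)·0.981) / (5.8) = 1.336
  x3 = (-11 - (3)·-1.662 - (-1)·1.336) / (-6) = 0.780

(-1.662, 1.336, 0.780)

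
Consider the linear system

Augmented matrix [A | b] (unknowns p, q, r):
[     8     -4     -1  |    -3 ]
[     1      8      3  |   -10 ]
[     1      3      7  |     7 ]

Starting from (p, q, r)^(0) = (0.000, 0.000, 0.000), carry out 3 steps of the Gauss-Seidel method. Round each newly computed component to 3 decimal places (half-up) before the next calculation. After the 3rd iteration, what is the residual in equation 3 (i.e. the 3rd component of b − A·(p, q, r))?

-0.002

Iteration 1:
  p = (-3 - (-4)·0.000 - (-1)·0.000) / (8) = -0.375
  q = (-10 - (1)·-0.375 - (3)·0.000) / (8) = -1.203
  r = (7 - (1)·-0.375 - (3)·-1.203) / (7) = 1.569
Iteration 2:
  p = (-3 - (-4)·-1.203 - (-1)·1.569) / (8) = -0.780
  q = (-10 - (1)·-0.780 - (3)·1.569) / (8) = -1.741
  r = (7 - (1)·-0.780 - (3)·-1.741) / (7) = 1.858
Iteration 3:
  p = (-3 - (-4)·-1.741 - (-1)·1.858) / (8) = -1.013
  q = (-10 - (1)·-1.013 - (3)·1.858) / (8) = -1.820
  r = (7 - (1)·-1.013 - (3)·-1.820) / (7) = 1.925
Residual b − A·x = (-0.251, -0.202, -0.002)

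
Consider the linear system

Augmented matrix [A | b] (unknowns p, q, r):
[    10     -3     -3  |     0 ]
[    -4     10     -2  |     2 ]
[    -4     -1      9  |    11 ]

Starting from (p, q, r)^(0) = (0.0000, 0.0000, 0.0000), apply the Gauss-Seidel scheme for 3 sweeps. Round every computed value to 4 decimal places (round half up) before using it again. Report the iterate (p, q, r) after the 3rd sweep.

(0.6318, 0.7495, 1.5863)

Iteration 1:
  p = (0 - (-3)·0.0000 - (-3)·0.0000) / (10) = 0.0000
  q = (2 - (-4)·0.0000 - (-2)·0.0000) / (10) = 0.2000
  r = (11 - (-4)·0.0000 - (-1)·0.2000) / (9) = 1.2444
Iteration 2:
  p = (0 - (-3)·0.2000 - (-3)·1.2444) / (10) = 0.4333
  q = (2 - (-4)·0.4333 - (-2)·1.2444) / (10) = 0.6222
  r = (11 - (-4)·0.4333 - (-1)·0.6222) / (9) = 1.4839
Iteration 3:
  p = (0 - (-3)·0.6222 - (-3)·1.4839) / (10) = 0.6318
  q = (2 - (-4)·0.6318 - (-2)·1.4839) / (10) = 0.7495
  r = (11 - (-4)·0.6318 - (-1)·0.7495) / (9) = 1.5863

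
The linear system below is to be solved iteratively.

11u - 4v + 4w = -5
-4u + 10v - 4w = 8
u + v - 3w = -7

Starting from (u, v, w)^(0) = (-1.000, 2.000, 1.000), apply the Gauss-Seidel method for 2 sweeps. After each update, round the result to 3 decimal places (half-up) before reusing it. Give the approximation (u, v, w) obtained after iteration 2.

Iteration 1:
  u = (-5 - (-4)·2.000 - (4)·1.000) / (11) = -0.091
  v = (8 - (-4)·-0.091 - (-4)·1.000) / (10) = 1.164
  w = (-7 - (1)·-0.091 - (1)·1.164) / (-3) = 2.691
Iteration 2:
  u = (-5 - (-4)·1.164 - (4)·2.691) / (11) = -1.010
  v = (8 - (-4)·-1.010 - (-4)·2.691) / (10) = 1.472
  w = (-7 - (1)·-1.010 - (1)·1.472) / (-3) = 2.487

(-1.010, 1.472, 2.487)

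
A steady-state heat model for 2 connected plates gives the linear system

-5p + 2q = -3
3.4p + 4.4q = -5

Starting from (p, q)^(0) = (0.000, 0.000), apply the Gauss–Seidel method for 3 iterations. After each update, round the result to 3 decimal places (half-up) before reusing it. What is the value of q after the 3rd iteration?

-1.258

Iteration 1:
  p = (-3 - (2)·0.000) / (-5) = 0.600
  q = (-5 - (3.4)·0.600) / (4.4) = -1.600
Iteration 2:
  p = (-3 - (2)·-1.600) / (-5) = -0.040
  q = (-5 - (3.4)·-0.040) / (4.4) = -1.105
Iteration 3:
  p = (-3 - (2)·-1.105) / (-5) = 0.158
  q = (-5 - (3.4)·0.158) / (4.4) = -1.258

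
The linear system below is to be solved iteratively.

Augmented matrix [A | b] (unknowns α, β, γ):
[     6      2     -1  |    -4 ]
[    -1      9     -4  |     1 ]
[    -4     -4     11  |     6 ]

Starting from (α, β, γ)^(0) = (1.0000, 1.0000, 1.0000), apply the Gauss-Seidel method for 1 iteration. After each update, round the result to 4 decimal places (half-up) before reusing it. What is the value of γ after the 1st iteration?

Iteration 1:
  α = (-4 - (2)·1.0000 - (-1)·1.0000) / (6) = -0.8333
  β = (1 - (-1)·-0.8333 - (-4)·1.0000) / (9) = 0.4630
  γ = (6 - (-4)·-0.8333 - (-4)·0.4630) / (11) = 0.4108

0.4108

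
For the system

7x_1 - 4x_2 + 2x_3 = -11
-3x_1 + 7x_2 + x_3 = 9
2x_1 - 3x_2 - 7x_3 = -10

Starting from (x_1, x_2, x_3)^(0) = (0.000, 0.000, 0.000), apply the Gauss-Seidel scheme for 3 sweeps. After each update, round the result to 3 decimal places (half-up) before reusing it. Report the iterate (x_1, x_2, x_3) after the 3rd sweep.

(-1.466, 0.547, 0.775)

Iteration 1:
  x_1 = (-11 - (-4)·0.000 - (2)·0.000) / (7) = -1.571
  x_2 = (9 - (-3)·-1.571 - (1)·0.000) / (7) = 0.612
  x_3 = (-10 - (2)·-1.571 - (-3)·0.612) / (-7) = 0.717
Iteration 2:
  x_1 = (-11 - (-4)·0.612 - (2)·0.717) / (7) = -1.427
  x_2 = (9 - (-3)·-1.427 - (1)·0.717) / (7) = 0.572
  x_3 = (-10 - (2)·-1.427 - (-3)·0.572) / (-7) = 0.776
Iteration 3:
  x_1 = (-11 - (-4)·0.572 - (2)·0.776) / (7) = -1.466
  x_2 = (9 - (-3)·-1.466 - (1)·0.776) / (7) = 0.547
  x_3 = (-10 - (2)·-1.466 - (-3)·0.547) / (-7) = 0.775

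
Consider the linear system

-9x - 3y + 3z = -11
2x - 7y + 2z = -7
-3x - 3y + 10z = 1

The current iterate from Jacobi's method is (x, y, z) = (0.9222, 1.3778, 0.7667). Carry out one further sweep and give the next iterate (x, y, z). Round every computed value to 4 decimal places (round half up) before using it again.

(1.0185, 1.4825, 0.7900)

One sweep:
  x = (-11 - (-3)·1.3778 - (3)·0.7667) / (-9) = 1.0185
  y = (-7 - (2)·0.9222 - (2)·0.7667) / (-7) = 1.4825
  z = (1 - (-3)·0.9222 - (-3)·1.3778) / (10) = 0.7900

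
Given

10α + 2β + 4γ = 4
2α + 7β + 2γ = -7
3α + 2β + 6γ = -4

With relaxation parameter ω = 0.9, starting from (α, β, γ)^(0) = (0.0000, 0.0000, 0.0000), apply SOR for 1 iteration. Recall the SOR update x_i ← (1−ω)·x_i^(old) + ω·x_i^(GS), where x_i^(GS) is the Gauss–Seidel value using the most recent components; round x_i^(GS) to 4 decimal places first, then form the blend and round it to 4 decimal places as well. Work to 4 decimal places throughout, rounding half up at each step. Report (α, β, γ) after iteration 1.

Iteration 1:
  α: GS value = (4 - (2)·0.0000 - (4)·0.0000) / (10) = 0.4000;  α ← (1−ω)·0.0000 + ω·0.4000 = 0.3600
  β: GS value = (-7 - (2)·0.3600 - (2)·0.0000) / (7) = -1.1029;  β ← (1−ω)·0.0000 + ω·-1.1029 = -0.9926
  γ: GS value = (-4 - (3)·0.3600 - (2)·-0.9926) / (6) = -0.5158;  γ ← (1−ω)·0.0000 + ω·-0.5158 = -0.4642

(0.3600, -0.9926, -0.4642)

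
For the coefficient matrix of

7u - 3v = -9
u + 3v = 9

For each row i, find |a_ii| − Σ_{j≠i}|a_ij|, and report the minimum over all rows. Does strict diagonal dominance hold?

row 1: |7| − (3) = 4
row 2: |3| − (1) = 2
minimum over rows = 2 → strictly diagonally dominant (convergence guaranteed)

2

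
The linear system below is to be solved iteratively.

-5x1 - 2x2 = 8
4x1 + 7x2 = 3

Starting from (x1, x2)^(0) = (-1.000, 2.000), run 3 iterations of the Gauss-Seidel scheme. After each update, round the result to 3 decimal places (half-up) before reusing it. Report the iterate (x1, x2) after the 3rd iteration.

(-2.302, 1.744)

Iteration 1:
  x1 = (8 - (-2)·2.000) / (-5) = -2.400
  x2 = (3 - (4)·-2.400) / (7) = 1.800
Iteration 2:
  x1 = (8 - (-2)·1.800) / (-5) = -2.320
  x2 = (3 - (4)·-2.320) / (7) = 1.754
Iteration 3:
  x1 = (8 - (-2)·1.754) / (-5) = -2.302
  x2 = (3 - (4)·-2.302) / (7) = 1.744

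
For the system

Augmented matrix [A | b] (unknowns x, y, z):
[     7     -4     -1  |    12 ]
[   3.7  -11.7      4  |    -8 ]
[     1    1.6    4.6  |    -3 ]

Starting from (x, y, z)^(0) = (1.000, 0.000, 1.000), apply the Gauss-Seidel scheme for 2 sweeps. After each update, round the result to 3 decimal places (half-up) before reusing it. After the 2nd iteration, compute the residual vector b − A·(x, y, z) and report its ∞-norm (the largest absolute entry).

Iteration 1:
  x = (12 - (-4)·0.000 - (-1)·1.000) / (7) = 1.857
  y = (-8 - (3.7)·1.857 - (4)·1.000) / (-11.7) = 1.613
  z = (-3 - (1)·1.857 - (1.6)·1.613) / (4.6) = -1.617
Iteration 2:
  x = (12 - (-4)·1.613 - (-1)·-1.617) / (7) = 2.405
  y = (-8 - (3.7)·2.405 - (4)·-1.617) / (-11.7) = 0.891
  z = (-3 - (1)·2.405 - (1.6)·0.891) / (4.6) = -1.485
Residual b − A·x = (-2.756, -0.534, 0.000); ∞-norm = 2.756

2.756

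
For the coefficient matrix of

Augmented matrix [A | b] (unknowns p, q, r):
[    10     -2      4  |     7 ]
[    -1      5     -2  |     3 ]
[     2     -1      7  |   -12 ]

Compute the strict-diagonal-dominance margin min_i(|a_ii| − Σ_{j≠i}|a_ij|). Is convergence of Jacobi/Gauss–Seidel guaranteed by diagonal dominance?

row 1: |10| − (2+4) = 4
row 2: |5| − (1+2) = 2
row 3: |7| − (2+1) = 4
minimum over rows = 2 → strictly diagonally dominant (convergence guaranteed)

2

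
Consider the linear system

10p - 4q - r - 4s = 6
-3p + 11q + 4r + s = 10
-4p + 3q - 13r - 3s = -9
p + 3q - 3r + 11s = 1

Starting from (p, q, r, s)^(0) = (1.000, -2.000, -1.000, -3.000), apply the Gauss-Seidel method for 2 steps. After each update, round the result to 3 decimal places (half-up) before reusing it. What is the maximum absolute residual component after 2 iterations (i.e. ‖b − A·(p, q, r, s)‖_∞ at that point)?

8.054

Iteration 1:
  p = (6 - (-4)·-2.000 - (-1)·-1.000 - (-4)·-3.000) / (10) = -1.500
  q = (10 - (-3)·-1.500 - (4)·-1.000 - (1)·-3.000) / (11) = 1.136
  r = (-9 - (-4)·-1.500 - (3)·1.136 - (-3)·-3.000) / (-13) = 2.108
  s = (1 - (1)·-1.500 - (3)·1.136 - (-3)·2.108) / (11) = 0.492
Iteration 2:
  p = (6 - (-4)·1.136 - (-1)·2.108 - (-4)·0.492) / (10) = 1.462
  q = (10 - (-3)·1.462 - (4)·2.108 - (1)·0.492) / (11) = 0.497
  r = (-9 - (-4)·1.462 - (3)·0.497 - (-3)·0.492) / (-13) = 0.244
  s = (1 - (1)·1.462 - (3)·0.497 - (-3)·0.244) / (11) = -0.111
Residual b − A·x = (-6.832, 8.054, -1.804, 0.000); ∞-norm = 8.054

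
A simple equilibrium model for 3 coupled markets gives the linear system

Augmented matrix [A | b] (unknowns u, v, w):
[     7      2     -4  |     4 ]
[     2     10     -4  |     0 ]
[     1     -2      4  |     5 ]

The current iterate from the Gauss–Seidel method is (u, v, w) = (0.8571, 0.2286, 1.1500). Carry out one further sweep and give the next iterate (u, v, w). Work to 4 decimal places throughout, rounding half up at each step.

One sweep:
  u = (4 - (2)·0.2286 - (-4)·1.1500) / (7) = 1.1633
  v = (0 - (2)·1.1633 - (-4)·1.1500) / (10) = 0.2273
  w = (5 - (1)·1.1633 - (-2)·0.2273) / (4) = 1.0728

(1.1633, 0.2273, 1.0728)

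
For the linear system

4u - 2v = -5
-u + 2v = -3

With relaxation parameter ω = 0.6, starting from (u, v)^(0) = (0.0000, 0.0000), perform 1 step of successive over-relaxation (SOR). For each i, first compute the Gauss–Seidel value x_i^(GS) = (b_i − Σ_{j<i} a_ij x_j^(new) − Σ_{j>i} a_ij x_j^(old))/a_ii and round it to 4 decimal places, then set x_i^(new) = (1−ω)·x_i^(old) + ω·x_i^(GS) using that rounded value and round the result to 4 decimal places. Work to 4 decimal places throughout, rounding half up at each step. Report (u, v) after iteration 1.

Iteration 1:
  u: GS value = (-5 - (-2)·0.0000) / (4) = -1.2500;  u ← (1−ω)·0.0000 + ω·-1.2500 = -0.7500
  v: GS value = (-3 - (-1)·-0.7500) / (2) = -1.8750;  v ← (1−ω)·0.0000 + ω·-1.8750 = -1.1250

(-0.7500, -1.1250)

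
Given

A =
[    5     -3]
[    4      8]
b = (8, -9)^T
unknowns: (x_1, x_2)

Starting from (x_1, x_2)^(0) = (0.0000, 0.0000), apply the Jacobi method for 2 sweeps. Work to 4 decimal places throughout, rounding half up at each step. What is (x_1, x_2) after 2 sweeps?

(0.9250, -1.9250)

Iteration 1:
  x_1 = (8 - (-3)·0.0000) / (5) = 1.6000
  x_2 = (-9 - (4)·0.0000) / (8) = -1.1250
Iteration 2:
  x_1 = (8 - (-3)·-1.1250) / (5) = 0.9250
  x_2 = (-9 - (4)·1.6000) / (8) = -1.9250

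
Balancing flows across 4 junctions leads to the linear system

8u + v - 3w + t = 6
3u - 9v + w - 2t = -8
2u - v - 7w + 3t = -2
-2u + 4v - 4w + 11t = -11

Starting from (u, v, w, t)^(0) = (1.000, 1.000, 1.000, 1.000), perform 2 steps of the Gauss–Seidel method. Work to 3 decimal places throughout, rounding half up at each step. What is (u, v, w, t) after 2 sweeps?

(1.038, 1.533, -0.037, -1.382)

Iteration 1:
  u = (6 - (1)·1.000 - (-3)·1.000 - (1)·1.000) / (8) = 0.875
  v = (-8 - (3)·0.875 - (1)·1.000 - (-2)·1.000) / (-9) = 1.069
  w = (-2 - (2)·0.875 - (-1)·1.069 - (3)·1.000) / (-7) = 0.812
  t = (-11 - (-2)·0.875 - (4)·1.069 - (-4)·0.812) / (11) = -0.934
Iteration 2:
  u = (6 - (1)·1.069 - (-3)·0.812 - (1)·-0.934) / (8) = 1.038
  v = (-8 - (3)·1.038 - (1)·0.812 - (-2)·-0.934) / (-9) = 1.533
  w = (-2 - (2)·1.038 - (-1)·1.533 - (3)·-0.934) / (-7) = -0.037
  t = (-11 - (-2)·1.038 - (4)·1.533 - (-4)·-0.037) / (11) = -1.382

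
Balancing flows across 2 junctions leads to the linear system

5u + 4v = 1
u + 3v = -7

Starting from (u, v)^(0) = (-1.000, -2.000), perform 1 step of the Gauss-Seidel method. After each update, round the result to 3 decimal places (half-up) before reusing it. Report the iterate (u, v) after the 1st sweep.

Iteration 1:
  u = (1 - (4)·-2.000) / (5) = 1.800
  v = (-7 - (1)·1.800) / (3) = -2.933

(1.800, -2.933)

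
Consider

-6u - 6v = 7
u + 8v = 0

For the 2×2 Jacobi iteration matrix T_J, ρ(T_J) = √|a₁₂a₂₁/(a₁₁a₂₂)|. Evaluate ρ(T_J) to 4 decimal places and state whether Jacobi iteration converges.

a₁₂a₂₁/(a₁₁a₂₂) = (-6)·(1) / ((-6)·(8)) = 0.125000
ρ = √|0.125000| = √0.125000 = 0.3536
ρ < 1, so Jacobi converges

0.3536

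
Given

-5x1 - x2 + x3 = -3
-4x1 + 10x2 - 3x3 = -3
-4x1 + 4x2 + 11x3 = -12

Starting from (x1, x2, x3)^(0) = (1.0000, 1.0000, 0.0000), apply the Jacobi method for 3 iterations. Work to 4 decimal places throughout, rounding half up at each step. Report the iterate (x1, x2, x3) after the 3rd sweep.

(0.4971, -0.4498, -0.7894)

Iteration 1:
  x1 = (-3 - (-1)·1.0000 - (1)·0.0000) / (-5) = 0.4000
  x2 = (-3 - (-4)·1.0000 - (-3)·0.0000) / (10) = 0.1000
  x3 = (-12 - (-4)·1.0000 - (4)·1.0000) / (11) = -1.0909
Iteration 2:
  x1 = (-3 - (-1)·0.1000 - (1)·-1.0909) / (-5) = 0.3618
  x2 = (-3 - (-4)·0.4000 - (-3)·-1.0909) / (10) = -0.4673
  x3 = (-12 - (-4)·0.4000 - (4)·0.1000) / (11) = -0.9818
Iteration 3:
  x1 = (-3 - (-1)·-0.4673 - (1)·-0.9818) / (-5) = 0.4971
  x2 = (-3 - (-4)·0.3618 - (-3)·-0.9818) / (10) = -0.4498
  x3 = (-12 - (-4)·0.3618 - (4)·-0.4673) / (11) = -0.7894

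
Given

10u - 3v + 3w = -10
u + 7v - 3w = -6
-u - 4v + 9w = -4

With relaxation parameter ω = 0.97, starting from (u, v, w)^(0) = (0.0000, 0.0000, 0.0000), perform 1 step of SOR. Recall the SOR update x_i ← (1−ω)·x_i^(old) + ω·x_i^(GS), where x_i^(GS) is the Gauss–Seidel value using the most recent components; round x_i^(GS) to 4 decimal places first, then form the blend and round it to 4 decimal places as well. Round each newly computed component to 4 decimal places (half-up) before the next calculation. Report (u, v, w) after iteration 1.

Iteration 1:
  u: GS value = (-10 - (-3)·0.0000 - (3)·0.0000) / (10) = -1.0000;  u ← (1−ω)·0.0000 + ω·-1.0000 = -0.9700
  v: GS value = (-6 - (1)·-0.9700 - (-3)·0.0000) / (7) = -0.7186;  v ← (1−ω)·0.0000 + ω·-0.7186 = -0.6970
  w: GS value = (-4 - (-1)·-0.9700 - (-4)·-0.6970) / (9) = -0.8620;  w ← (1−ω)·0.0000 + ω·-0.8620 = -0.8361

(-0.9700, -0.6970, -0.8361)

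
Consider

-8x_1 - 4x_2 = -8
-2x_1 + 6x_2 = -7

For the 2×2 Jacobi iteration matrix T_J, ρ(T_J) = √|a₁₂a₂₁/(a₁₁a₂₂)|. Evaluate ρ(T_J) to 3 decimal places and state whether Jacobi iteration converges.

0.408

a₁₂a₂₁/(a₁₁a₂₂) = (-4)·(-2) / ((-8)·(6)) = -0.166667
ρ = √|-0.166667| = √0.166667 = 0.408
ρ < 1, so Jacobi converges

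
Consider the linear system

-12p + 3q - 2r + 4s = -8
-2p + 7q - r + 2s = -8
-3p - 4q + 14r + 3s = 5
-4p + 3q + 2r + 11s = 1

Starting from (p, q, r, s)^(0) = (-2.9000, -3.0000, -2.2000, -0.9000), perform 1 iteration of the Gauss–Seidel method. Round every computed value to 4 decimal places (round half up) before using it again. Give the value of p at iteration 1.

Iteration 1:
  p = (-8 - (3)·-3.0000 - (-2)·-2.2000 - (4)·-0.9000) / (-12) = -0.0167
  q = (-8 - (-2)·-0.0167 - (-1)·-2.2000 - (2)·-0.9000) / (7) = -1.2048
  r = (5 - (-3)·-0.0167 - (-4)·-1.2048 - (3)·-0.9000) / (14) = 0.2022
  s = (1 - (-4)·-0.0167 - (3)·-1.2048 - (2)·0.2022) / (11) = 0.3767

-0.0167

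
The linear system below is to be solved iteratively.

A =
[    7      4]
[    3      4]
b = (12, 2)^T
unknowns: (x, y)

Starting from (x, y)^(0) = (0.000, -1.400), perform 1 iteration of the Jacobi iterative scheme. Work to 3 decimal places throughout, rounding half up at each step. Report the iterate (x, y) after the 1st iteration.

(2.514, 0.500)

Iteration 1:
  x = (12 - (4)·-1.400) / (7) = 2.514
  y = (2 - (3)·0.000) / (4) = 0.500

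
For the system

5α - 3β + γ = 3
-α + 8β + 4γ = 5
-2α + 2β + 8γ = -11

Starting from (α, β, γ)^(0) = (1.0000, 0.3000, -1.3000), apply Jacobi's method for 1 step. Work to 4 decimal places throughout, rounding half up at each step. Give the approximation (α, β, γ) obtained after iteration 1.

(1.0400, 1.4000, -1.2000)

Iteration 1:
  α = (3 - (-3)·0.3000 - (1)·-1.3000) / (5) = 1.0400
  β = (5 - (-1)·1.0000 - (4)·-1.3000) / (8) = 1.4000
  γ = (-11 - (-2)·1.0000 - (2)·0.3000) / (8) = -1.2000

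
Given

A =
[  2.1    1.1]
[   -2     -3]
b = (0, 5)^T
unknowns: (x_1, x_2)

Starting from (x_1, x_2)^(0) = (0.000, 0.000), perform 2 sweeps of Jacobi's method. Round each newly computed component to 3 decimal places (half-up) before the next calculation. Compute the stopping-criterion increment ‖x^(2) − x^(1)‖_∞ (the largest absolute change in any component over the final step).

Iteration 1:
  x_1 = (0 - (1.1)·0.000) / (2.1) = 0.000
  x_2 = (5 - (-2)·0.000) / (-3) = -1.667
Iteration 2:
  x_1 = (0 - (1.1)·-1.667) / (2.1) = 0.873
  x_2 = (5 - (-2)·0.000) / (-3) = -1.667
Change: (0.873, 0.000) → max |·| = 0.873

0.873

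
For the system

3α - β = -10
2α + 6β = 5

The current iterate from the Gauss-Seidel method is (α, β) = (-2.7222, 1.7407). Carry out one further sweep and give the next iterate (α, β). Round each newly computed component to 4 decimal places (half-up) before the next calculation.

(-2.7531, 1.7510)

One sweep:
  α = (-10 - (-1)·1.7407) / (3) = -2.7531
  β = (5 - (2)·-2.7531) / (6) = 1.7510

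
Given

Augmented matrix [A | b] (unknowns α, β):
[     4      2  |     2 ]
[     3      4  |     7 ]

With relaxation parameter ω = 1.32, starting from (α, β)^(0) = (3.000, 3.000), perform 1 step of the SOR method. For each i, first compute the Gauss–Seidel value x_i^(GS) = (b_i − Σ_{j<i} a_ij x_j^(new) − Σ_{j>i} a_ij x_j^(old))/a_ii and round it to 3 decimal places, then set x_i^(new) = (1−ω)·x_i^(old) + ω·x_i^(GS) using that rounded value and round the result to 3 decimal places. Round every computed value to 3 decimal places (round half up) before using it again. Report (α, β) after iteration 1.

(-2.280, 3.607)

Iteration 1:
  α: GS value = (2 - (2)·3.000) / (4) = -1.000;  α ← (1−ω)·3.000 + ω·-1.000 = -2.280
  β: GS value = (7 - (3)·-2.280) / (4) = 3.460;  β ← (1−ω)·3.000 + ω·3.460 = 3.607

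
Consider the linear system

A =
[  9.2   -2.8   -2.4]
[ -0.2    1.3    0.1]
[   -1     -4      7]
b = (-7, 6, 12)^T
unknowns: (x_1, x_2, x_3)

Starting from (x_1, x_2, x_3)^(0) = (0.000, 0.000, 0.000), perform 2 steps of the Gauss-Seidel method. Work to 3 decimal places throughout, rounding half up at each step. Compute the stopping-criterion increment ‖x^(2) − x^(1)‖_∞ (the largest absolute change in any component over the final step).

Iteration 1:
  x_1 = (-7 - (-2.8)·0.000 - (-2.4)·0.000) / (9.2) = -0.761
  x_2 = (6 - (-0.2)·-0.761 - (0.1)·0.000) / (1.3) = 4.498
  x_3 = (12 - (-1)·-0.761 - (-4)·4.498) / (7) = 4.176
Iteration 2:
  x_1 = (-7 - (-2.8)·4.498 - (-2.4)·4.176) / (9.2) = 1.697
  x_2 = (6 - (-0.2)·1.697 - (0.1)·4.176) / (1.3) = 4.555
  x_3 = (12 - (-1)·1.697 - (-4)·4.555) / (7) = 4.560
Change: (2.458, 0.057, 0.384) → max |·| = 2.458

2.458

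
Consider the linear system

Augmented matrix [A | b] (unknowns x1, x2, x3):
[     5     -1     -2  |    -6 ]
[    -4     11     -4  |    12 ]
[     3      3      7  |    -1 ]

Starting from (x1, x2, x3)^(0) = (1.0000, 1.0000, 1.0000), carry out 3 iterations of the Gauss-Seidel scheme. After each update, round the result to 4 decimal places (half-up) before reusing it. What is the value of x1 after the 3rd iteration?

-1.0501

Iteration 1:
  x1 = (-6 - (-1)·1.0000 - (-2)·1.0000) / (5) = -0.6000
  x2 = (12 - (-4)·-0.6000 - (-4)·1.0000) / (11) = 1.2364
  x3 = (-1 - (3)·-0.6000 - (3)·1.2364) / (7) = -0.4156
Iteration 2:
  x1 = (-6 - (-1)·1.2364 - (-2)·-0.4156) / (5) = -1.1190
  x2 = (12 - (-4)·-1.1190 - (-4)·-0.4156) / (11) = 0.5329
  x3 = (-1 - (3)·-1.1190 - (3)·0.5329) / (7) = 0.1083
Iteration 3:
  x1 = (-6 - (-1)·0.5329 - (-2)·0.1083) / (5) = -1.0501
  x2 = (12 - (-4)·-1.0501 - (-4)·0.1083) / (11) = 0.7484
  x3 = (-1 - (3)·-1.0501 - (3)·0.7484) / (7) = -0.0136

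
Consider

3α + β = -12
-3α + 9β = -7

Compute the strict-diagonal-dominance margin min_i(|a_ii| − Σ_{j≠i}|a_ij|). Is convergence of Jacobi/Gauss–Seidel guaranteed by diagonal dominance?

row 1: |3| − (1) = 2
row 2: |9| − (3) = 6
minimum over rows = 2 → strictly diagonally dominant (convergence guaranteed)

2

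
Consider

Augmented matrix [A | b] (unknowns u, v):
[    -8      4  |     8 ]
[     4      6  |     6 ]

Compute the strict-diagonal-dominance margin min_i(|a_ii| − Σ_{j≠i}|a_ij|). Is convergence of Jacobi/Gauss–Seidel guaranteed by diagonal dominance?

row 1: |-8| − (4) = 4
row 2: |6| − (4) = 2
minimum over rows = 2 → strictly diagonally dominant (convergence guaranteed)

2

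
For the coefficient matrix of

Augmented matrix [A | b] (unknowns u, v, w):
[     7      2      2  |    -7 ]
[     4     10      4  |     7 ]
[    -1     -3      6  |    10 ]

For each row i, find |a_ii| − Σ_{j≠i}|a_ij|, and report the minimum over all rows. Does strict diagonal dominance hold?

2

row 1: |7| − (2+2) = 3
row 2: |10| − (4+4) = 2
row 3: |6| − (1+3) = 2
minimum over rows = 2 → strictly diagonally dominant (convergence guaranteed)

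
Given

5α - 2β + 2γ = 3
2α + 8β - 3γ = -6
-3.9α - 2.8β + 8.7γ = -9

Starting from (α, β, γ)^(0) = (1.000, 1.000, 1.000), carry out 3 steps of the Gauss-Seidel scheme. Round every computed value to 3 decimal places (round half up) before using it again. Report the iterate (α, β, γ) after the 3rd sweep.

Iteration 1:
  α = (3 - (-2)·1.000 - (2)·1.000) / (5) = 0.600
  β = (-6 - (2)·0.600 - (-3)·1.000) / (8) = -0.525
  γ = (-9 - (-3.9)·0.600 - (-2.8)·-0.525) / (8.7) = -0.934
Iteration 2:
  α = (3 - (-2)·-0.525 - (2)·-0.934) / (5) = 0.764
  β = (-6 - (2)·0.764 - (-3)·-0.934) / (8) = -1.291
  γ = (-9 - (-3.9)·0.764 - (-2.8)·-1.291) / (8.7) = -1.107
Iteration 3:
  α = (3 - (-2)·-1.291 - (2)·-1.107) / (5) = 0.526
  β = (-6 - (2)·0.526 - (-3)·-1.107) / (8) = -1.297
  γ = (-9 - (-3.9)·0.526 - (-2.8)·-1.297) / (8.7) = -1.216

(0.526, -1.297, -1.216)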